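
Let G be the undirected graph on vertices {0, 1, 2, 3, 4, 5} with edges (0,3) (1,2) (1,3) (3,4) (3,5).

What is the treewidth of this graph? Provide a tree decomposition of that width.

Treewidth 1.
Bags: B1 = {1, 2}  B2 = {1, 3}  B3 = {0, 3}  B4 = {3, 4}  B5 = {3, 5}
Tree: B1–B2, B2–B3, B3–B4, B2–B5

Every bag has size at most 2, so the width is 2 − 1 = 1 and tw(G) ≤ 1. Any graph with an edge has treewidth ≥ 1, and G has the edge 2–1. Combining the bounds, tw(G) = 1.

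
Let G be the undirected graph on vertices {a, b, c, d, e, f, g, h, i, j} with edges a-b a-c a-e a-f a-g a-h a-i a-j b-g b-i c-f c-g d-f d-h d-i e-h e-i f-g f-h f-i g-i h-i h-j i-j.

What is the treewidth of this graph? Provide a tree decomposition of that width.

Every bag has size at most 4, so the width is 4 − 1 = 3 and tw(G) ≤ 3. For the lower bound, the 4 vertices {a, c, f, g} are pairwise adjacent, and any tree decomposition puts a clique entirely inside one bag — forcing width ≥ 3. Therefore the treewidth is 3.

Treewidth 3.
One optimal decomposition is:
Bags: B1 = {a, f, h, i}  B2 = {a, f, g, i}  B3 = {a, e, h, i}  B4 = {a, b, g, i}  B5 = {a, h, i, j}  B6 = {a, c, f, g}  B7 = {d, f, h, i}
Tree: B1–B2, B1–B3, B2–B4, B3–B5, B2–B6, B1–B7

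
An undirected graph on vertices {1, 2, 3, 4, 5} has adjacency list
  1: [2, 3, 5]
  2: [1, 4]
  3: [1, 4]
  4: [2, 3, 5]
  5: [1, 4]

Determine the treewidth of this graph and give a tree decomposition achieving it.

Treewidth 2.
One such decomposition:
Bags: B1 = {1, 4, 5}  B2 = {1, 2, 4}  B3 = {1, 3, 4}
Tree: B1–B2, B2–B3

The largest bag has 3 vertices, giving width 2; this decomposition certifies tw(G) ≤ 2. Since 1–5–4–2–1 is a cycle in G, G is not acyclic. Forests are exactly the graphs of treewidth ≤ 1, so tw(G) ≥ 2. Therefore the treewidth is 2.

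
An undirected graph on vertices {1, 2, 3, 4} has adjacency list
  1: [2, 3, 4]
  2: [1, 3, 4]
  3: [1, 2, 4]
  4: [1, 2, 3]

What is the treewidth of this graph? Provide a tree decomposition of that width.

With just one bag of size 4, the width is 4 − 1 = 3, so tw(G) ≤ 3. On the other hand G contains the 4-clique {1, 2, 3, 4}. A clique must lie in a single bag of any decomposition, so no decomposition can have width below 3. The upper and lower bounds meet at 3, so that is the treewidth.

Treewidth 3.
One such decomposition:
Bags: B1 = {1, 2, 3, 4}
Tree: (single bag)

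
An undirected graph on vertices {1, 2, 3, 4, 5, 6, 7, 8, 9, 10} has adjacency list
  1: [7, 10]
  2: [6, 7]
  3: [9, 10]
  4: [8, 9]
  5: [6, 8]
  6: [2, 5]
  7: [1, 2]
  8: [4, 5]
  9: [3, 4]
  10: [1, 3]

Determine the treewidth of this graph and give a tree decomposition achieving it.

Treewidth 2.
One such decomposition:
Bags: B1 = {2, 5, 6}  B2 = {2, 5, 8}  B3 = {2, 4, 8}  B4 = {2, 4, 9}  B5 = {2, 3, 9}  B6 = {2, 3, 10}  B7 = {1, 2, 10}  B8 = {1, 2, 7}
Tree: B1–B2, B2–B3, B3–B4, B4–B5, B5–B6, B6–B7, B7–B8

Each bag holds 3 vertices, so the decomposition has width 2, which upper-bounds the treewidth. For the lower bound, G contains the cycle 2–6–5–8–4–9–3–10–1–7–2, so G is not a forest; only forests have treewidth ≤ 1, hence tw(G) ≥ 2. Hence tw(G) = 2 exactly.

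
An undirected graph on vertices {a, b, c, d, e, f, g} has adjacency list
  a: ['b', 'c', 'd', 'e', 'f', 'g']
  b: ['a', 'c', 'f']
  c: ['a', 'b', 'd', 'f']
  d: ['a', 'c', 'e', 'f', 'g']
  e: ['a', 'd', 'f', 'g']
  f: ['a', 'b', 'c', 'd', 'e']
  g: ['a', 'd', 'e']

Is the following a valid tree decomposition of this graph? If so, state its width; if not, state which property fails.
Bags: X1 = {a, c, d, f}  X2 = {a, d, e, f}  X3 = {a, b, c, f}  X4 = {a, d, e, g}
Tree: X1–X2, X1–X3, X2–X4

Checking the three conditions: (i) the bags cover all of {a, b, c, d, e, f, g}; (ii) for each edge, some bag contains both endpoints; (iii) the bags containing any fixed vertex form a subtree. All hold, so the decomposition is valid with width 4 − 1 = 3.

Yes; width 3.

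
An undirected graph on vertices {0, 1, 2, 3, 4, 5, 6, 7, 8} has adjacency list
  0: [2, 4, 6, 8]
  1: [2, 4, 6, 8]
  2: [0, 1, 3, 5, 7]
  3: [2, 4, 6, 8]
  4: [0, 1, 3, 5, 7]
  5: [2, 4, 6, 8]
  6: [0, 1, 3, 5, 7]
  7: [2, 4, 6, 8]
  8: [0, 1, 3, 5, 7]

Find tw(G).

A width-4 tree decomposition is:
Bags: B1 = {1, 2, 4, 6, 8}  B2 = {2, 4, 5, 6, 8}  B3 = {2, 4, 6, 7, 8}  B4 = {2, 3, 4, 6, 8}  B5 = {0, 2, 4, 6, 8}
Tree: B1–B2, B2–B3, B3–B4, B4–B5
Every bag has size at most 5, so the width is 5 − 1 = 4 and tw(G) ≤ 4. For the lower bound: the 5 vertex sets {1,4}, {2,5}, {7,8}, {6}, {3} are disjoint, each induces a connected subgraph, and every pair is joined by at least one edge of G. Contracting each set to a single vertex therefore yields K_{5} as a minor, and since treewidth is minor-monotone, tw(G) ≥ tw(K_{5}) = 4. Therefore the treewidth is 4.

4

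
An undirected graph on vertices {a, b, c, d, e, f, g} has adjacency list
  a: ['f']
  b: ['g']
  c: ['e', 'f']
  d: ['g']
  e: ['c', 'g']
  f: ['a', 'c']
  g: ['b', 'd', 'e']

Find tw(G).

1

A width-1 tree decomposition is:
Bags: B1 = {a, f}  B2 = {c, f}  B3 = {c, e}  B4 = {e, g}  B5 = {b, g}  B6 = {d, g}
Tree: B1–B2, B2–B3, B3–B4, B4–B5, B5–B6
Each bag holds 2 vertices, so the decomposition has width 1, which upper-bounds the treewidth. Any graph with an edge has treewidth ≥ 1, and G has the edge f–a. The upper and lower bounds meet at 1, so that is the treewidth.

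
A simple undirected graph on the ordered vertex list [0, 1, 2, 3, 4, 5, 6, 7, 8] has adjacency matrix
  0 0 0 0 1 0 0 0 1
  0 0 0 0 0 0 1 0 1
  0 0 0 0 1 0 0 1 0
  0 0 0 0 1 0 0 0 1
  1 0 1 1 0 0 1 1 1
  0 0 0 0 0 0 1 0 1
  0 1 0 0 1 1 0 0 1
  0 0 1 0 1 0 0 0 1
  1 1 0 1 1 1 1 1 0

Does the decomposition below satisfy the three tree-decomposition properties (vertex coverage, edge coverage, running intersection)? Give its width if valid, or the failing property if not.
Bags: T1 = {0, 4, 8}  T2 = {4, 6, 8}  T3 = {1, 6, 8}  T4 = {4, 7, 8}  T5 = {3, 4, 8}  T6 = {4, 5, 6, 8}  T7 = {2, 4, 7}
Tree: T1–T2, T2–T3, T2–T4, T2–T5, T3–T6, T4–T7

A tree decomposition must satisfy three properties: every vertex lies in some bag; for every edge, both endpoints lie together in some bag; and for every vertex, the bags containing it form a connected subtree. Here bags containing vertex 4 are not connected in the tree, so the decomposition is invalid.

No — bags containing vertex 4 are not connected in the tree.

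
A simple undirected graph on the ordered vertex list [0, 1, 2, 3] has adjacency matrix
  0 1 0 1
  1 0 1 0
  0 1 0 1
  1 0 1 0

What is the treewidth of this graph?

2

A width-2 tree decomposition is:
Bags: B1 = {0, 1, 3}  B2 = {1, 2, 3}
Tree: B1–B2
The largest bag has 3 vertices, giving width 2; this decomposition certifies tw(G) ≤ 2. Since 1–0–3–2–1 is a cycle in G, G is not acyclic. Forests are exactly the graphs of treewidth ≤ 1, so tw(G) ≥ 2. The upper and lower bounds meet at 2, so that is the treewidth.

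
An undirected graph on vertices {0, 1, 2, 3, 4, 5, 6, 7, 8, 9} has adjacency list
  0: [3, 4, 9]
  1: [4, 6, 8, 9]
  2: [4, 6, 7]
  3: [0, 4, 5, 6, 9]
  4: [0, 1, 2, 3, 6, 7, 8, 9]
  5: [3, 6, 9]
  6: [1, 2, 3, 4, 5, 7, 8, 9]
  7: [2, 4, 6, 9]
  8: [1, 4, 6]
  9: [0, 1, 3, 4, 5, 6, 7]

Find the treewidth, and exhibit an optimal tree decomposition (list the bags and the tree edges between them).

Treewidth 3.
Bags: B1 = {4, 6, 7, 9}  B2 = {3, 4, 6, 9}  B3 = {3, 5, 6, 9}  B4 = {1, 4, 6, 9}  B5 = {2, 4, 6, 7}  B6 = {1, 4, 6, 8}  B7 = {0, 3, 4, 9}
Tree: B1–B2, B2–B3, B2–B4, B1–B5, B4–B6, B2–B7

Every bag has size at most 4, so the width is 4 − 1 = 3 and tw(G) ≤ 3. For the lower bound, the 4 vertices {0, 3, 4, 9} are pairwise adjacent, and any tree decomposition puts a clique entirely inside one bag — forcing width ≥ 3. Hence tw(G) = 3 exactly.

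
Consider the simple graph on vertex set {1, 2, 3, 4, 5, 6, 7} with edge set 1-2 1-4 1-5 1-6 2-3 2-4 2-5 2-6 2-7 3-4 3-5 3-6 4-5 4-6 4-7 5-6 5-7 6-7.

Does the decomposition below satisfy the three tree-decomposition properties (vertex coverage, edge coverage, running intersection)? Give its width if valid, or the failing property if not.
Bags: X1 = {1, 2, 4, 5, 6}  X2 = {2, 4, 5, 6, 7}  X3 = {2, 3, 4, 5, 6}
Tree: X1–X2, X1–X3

Every vertex of G appears in some bag (union = {1, 2, 3, 4, 5, 6, 7}); every edge is covered by a bag; and for each vertex v the set of bags containing v is connected in the bag tree. The decomposition is therefore valid. The largest bag has 5 vertices, so the width is 4.

Yes; width 4.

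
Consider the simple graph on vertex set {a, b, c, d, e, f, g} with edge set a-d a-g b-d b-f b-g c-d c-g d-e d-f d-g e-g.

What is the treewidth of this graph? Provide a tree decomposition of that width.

Each bag holds 3 vertices, so the decomposition has width 2, which upper-bounds the treewidth. Conversely, {d, e, g} is a clique of size 3, and the vertices of any clique must share a bag in every tree decomposition; so some bag has ≥ 3 vertices and tw(G) ≥ 2. Hence tw(G) = 2 exactly.

Treewidth 2.
One such decomposition:
Bags: B1 = {d, e, g}  B2 = {b, d, g}  B3 = {a, d, g}  B4 = {c, d, g}  B5 = {b, d, f}
Tree: B1–B2, B2–B3, B2–B4, B2–B5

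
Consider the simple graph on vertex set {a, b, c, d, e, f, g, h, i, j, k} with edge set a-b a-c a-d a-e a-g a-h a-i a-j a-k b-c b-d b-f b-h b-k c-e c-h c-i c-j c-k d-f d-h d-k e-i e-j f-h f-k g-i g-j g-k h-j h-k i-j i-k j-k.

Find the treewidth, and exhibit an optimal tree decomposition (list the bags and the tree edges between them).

Treewidth 4.
One optimal decomposition is:
Bags: B1 = {a, b, c, h, k}  B2 = {a, c, h, j, k}  B3 = {a, b, d, h, k}  B4 = {a, c, i, j, k}  B5 = {a, g, i, j, k}  B6 = {b, d, f, h, k}  B7 = {a, c, e, i, j}
Tree: B1–B2, B1–B3, B2–B4, B4–B5, B3–B6, B4–B7

The largest bag has 5 vertices, giving width 4; this decomposition certifies tw(G) ≤ 4. For the lower bound, the 5 vertices {a, c, e, i, j} are pairwise adjacent, and any tree decomposition puts a clique entirely inside one bag — forcing width ≥ 4. The upper and lower bounds meet at 4, so that is the treewidth.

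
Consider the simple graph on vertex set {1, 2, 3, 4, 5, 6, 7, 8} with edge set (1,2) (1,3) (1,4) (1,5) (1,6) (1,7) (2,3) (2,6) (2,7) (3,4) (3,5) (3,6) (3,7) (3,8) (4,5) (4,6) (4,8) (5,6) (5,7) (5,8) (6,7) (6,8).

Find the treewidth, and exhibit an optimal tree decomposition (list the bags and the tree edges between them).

Treewidth 4.
Bags: B1 = {1, 3, 5, 6, 7}  B2 = {1, 3, 4, 5, 6}  B3 = {3, 4, 5, 6, 8}  B4 = {1, 2, 3, 6, 7}
Tree: B1–B2, B2–B3, B1–B4

Each bag holds 5 vertices, so the decomposition has width 4, which upper-bounds the treewidth. Conversely, {3, 4, 5, 6, 8} is a clique of size 5, and the vertices of any clique must share a bag in every tree decomposition; so some bag has ≥ 5 vertices and tw(G) ≥ 4. Therefore the treewidth is 4.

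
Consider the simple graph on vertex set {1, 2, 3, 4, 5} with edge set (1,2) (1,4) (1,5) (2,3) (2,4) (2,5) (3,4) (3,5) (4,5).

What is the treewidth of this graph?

3

A width-3 tree decomposition is:
Bags: B1 = {1, 2, 4, 5}  B2 = {2, 3, 4, 5}
Tree: B1–B2
Each bag holds 4 vertices, so the decomposition has width 3, which upper-bounds the treewidth. On the other hand G contains the 4-clique {1, 2, 4, 5}. A clique must lie in a single bag of any decomposition, so no decomposition can have width below 3. Combining the bounds, tw(G) = 3.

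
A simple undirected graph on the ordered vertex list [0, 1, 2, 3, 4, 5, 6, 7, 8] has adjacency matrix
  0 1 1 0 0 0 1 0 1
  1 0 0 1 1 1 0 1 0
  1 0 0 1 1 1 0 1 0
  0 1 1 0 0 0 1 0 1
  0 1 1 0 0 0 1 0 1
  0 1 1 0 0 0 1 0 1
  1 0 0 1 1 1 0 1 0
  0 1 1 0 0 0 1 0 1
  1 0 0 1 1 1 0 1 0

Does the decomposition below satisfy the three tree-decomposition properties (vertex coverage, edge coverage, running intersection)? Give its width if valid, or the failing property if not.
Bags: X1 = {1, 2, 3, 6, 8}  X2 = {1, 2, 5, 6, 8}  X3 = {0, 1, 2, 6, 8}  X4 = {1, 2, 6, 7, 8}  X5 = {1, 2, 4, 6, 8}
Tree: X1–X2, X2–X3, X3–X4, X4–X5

Checking the three conditions: (i) the bags cover all of {0, 1, 2, 3, 4, 5, 6, 7, 8}; (ii) for each edge, some bag contains both endpoints; (iii) the bags containing any fixed vertex form a subtree. All hold, so the decomposition is valid with width 5 − 1 = 4.

Yes; width 4.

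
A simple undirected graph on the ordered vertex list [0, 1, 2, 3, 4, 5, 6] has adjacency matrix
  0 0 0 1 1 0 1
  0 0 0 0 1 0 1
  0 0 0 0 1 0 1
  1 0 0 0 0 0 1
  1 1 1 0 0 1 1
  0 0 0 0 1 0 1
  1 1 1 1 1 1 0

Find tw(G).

2

A width-2 tree decomposition is:
Bags: B1 = {0, 4, 6}  B2 = {0, 3, 6}  B3 = {2, 4, 6}  B4 = {4, 5, 6}  B5 = {1, 4, 6}
Tree: B1–B2, B1–B3, B1–B4, B4–B5
Each bag holds 3 vertices, so the decomposition has width 2, which upper-bounds the treewidth. Conversely, {0, 3, 6} is a clique of size 3, and the vertices of any clique must share a bag in every tree decomposition; so some bag has ≥ 3 vertices and tw(G) ≥ 2. Hence tw(G) = 2 exactly.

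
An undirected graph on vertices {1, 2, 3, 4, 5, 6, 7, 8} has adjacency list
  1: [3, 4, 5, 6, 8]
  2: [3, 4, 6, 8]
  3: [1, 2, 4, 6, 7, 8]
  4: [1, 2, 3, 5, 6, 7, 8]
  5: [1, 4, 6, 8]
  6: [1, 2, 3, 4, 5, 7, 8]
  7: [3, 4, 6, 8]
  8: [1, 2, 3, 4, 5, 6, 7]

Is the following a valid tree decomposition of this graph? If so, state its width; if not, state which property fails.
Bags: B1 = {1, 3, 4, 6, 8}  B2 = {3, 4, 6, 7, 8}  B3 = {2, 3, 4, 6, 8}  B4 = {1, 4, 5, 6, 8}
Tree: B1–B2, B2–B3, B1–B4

Every vertex of G appears in some bag (union = {1, 2, 3, 4, 5, 6, 7, 8}); every edge is covered by a bag; and for each vertex v the set of bags containing v is connected in the bag tree. The decomposition is therefore valid. The largest bag has 5 vertices, so the width is 4.

Yes; width 4.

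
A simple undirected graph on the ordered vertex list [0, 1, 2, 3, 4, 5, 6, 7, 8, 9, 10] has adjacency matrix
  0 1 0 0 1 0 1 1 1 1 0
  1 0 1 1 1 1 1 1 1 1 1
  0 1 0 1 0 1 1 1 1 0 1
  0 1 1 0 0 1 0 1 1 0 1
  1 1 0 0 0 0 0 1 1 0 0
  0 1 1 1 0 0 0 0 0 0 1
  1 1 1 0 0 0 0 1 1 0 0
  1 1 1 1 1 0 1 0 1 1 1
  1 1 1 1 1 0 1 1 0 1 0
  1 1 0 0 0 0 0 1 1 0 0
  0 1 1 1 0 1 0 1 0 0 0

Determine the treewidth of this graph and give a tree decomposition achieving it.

Treewidth 4.
One optimal decomposition is:
Bags: B1 = {1, 2, 3, 7, 10}  B2 = {1, 2, 3, 7, 8}  B3 = {1, 2, 6, 7, 8}  B4 = {1, 2, 3, 5, 10}  B5 = {0, 1, 6, 7, 8}  B6 = {0, 1, 7, 8, 9}  B7 = {0, 1, 4, 7, 8}
Tree: B1–B2, B2–B3, B1–B4, B3–B5, B5–B6, B6–B7

The largest bag has 5 vertices, giving width 4; this decomposition certifies tw(G) ≤ 4. For the lower bound, the 5 vertices {1, 2, 3, 5, 10} are pairwise adjacent, and any tree decomposition puts a clique entirely inside one bag — forcing width ≥ 4. Hence tw(G) = 4 exactly.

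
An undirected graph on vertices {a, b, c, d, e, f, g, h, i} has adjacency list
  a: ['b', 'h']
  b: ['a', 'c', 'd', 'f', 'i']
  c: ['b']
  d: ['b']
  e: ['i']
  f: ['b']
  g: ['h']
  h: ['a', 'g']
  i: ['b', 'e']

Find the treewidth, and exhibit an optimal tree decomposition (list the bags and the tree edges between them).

Treewidth 1.
Bags: B1 = {b, d}  B2 = {b, f}  B3 = {a, b}  B4 = {a, h}  B5 = {b, i}  B6 = {e, i}  B7 = {b, c}  B8 = {g, h}
Tree: B1–B2, B1–B3, B3–B4, B1–B5, B5–B6, B5–B7, B4–B8

The largest bag has 2 vertices, giving width 1; this decomposition certifies tw(G) ≤ 1. G has an edge, so its treewidth is at least 1. Hence tw(G) = 1 exactly.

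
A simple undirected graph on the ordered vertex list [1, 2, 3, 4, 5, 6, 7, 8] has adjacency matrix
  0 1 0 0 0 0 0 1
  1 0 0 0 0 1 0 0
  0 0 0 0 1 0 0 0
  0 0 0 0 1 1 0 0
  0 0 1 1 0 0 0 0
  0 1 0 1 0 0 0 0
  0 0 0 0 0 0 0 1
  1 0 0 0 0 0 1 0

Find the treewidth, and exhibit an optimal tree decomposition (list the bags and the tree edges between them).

Each bag holds 2 vertices, so the decomposition has width 1, which upper-bounds the treewidth. Any graph with an edge has treewidth ≥ 1, and G has the edge 7–8. Combining the bounds, tw(G) = 1.

Treewidth 1.
One such decomposition:
Bags: B1 = {7, 8}  B2 = {1, 8}  B3 = {1, 2}  B4 = {2, 6}  B5 = {4, 6}  B6 = {4, 5}  B7 = {3, 5}
Tree: B1–B2, B2–B3, B3–B4, B4–B5, B5–B6, B6–B7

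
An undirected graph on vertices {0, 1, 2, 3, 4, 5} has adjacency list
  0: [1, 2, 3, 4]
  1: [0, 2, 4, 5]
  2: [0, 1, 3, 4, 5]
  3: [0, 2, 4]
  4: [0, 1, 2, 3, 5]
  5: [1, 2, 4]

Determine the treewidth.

3

A width-3 tree decomposition is:
Bags: B1 = {1, 2, 4, 5}  B2 = {0, 1, 2, 4}  B3 = {0, 2, 3, 4}
Tree: B1–B2, B2–B3
Each bag holds 4 vertices, so the decomposition has width 3, which upper-bounds the treewidth. For the lower bound, the 4 vertices {0, 1, 2, 4} are pairwise adjacent, and any tree decomposition puts a clique entirely inside one bag — forcing width ≥ 3. Therefore the treewidth is 3.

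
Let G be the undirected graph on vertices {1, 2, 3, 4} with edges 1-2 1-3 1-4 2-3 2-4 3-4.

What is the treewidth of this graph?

A width-3 tree decomposition is:
Bags: B1 = {1, 2, 3, 4}
Tree: (single bag)
With just one bag of size 4, the width is 4 − 1 = 3, so tw(G) ≤ 3. Conversely, {1, 2, 3, 4} is a clique of size 4, and the vertices of any clique must share a bag in every tree decomposition; so some bag has ≥ 4 vertices and tw(G) ≥ 3. Hence tw(G) = 3 exactly.

3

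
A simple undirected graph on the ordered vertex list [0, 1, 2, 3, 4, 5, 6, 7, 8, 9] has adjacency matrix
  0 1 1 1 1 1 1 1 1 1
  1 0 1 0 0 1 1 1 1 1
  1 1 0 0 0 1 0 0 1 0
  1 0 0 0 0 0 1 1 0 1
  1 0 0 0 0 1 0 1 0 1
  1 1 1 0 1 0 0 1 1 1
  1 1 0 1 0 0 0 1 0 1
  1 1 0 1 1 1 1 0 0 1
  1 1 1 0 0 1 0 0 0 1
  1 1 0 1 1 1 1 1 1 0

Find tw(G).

A width-4 tree decomposition is:
Bags: B1 = {0, 1, 5, 8, 9}  B2 = {0, 1, 5, 7, 9}  B3 = {0, 1, 2, 5, 8}  B4 = {0, 1, 6, 7, 9}  B5 = {0, 3, 6, 7, 9}  B6 = {0, 4, 5, 7, 9}
Tree: B1–B2, B1–B3, B2–B4, B4–B5, B2–B6
Each bag holds 5 vertices, so the decomposition has width 4, which upper-bounds the treewidth. For the lower bound, the 5 vertices {0, 1, 5, 8, 9} are pairwise adjacent, and any tree decomposition puts a clique entirely inside one bag — forcing width ≥ 4. The upper and lower bounds meet at 4, so that is the treewidth.

4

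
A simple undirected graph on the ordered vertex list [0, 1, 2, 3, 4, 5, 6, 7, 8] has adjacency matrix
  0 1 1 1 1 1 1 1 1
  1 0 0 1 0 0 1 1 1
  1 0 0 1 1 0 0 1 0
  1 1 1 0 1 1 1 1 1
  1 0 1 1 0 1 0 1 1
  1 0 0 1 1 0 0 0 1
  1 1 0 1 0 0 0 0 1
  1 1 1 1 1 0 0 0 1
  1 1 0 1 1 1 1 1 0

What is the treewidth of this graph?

4

A width-4 tree decomposition is:
Bags: B1 = {0, 1, 3, 7, 8}  B2 = {0, 3, 4, 7, 8}  B3 = {0, 3, 4, 5, 8}  B4 = {0, 2, 3, 4, 7}  B5 = {0, 1, 3, 6, 8}
Tree: B1–B2, B2–B3, B2–B4, B1–B5
Each bag holds 5 vertices, so the decomposition has width 4, which upper-bounds the treewidth. For the lower bound, the 5 vertices {0, 1, 3, 6, 8} are pairwise adjacent, and any tree decomposition puts a clique entirely inside one bag — forcing width ≥ 4. The upper and lower bounds meet at 4, so that is the treewidth.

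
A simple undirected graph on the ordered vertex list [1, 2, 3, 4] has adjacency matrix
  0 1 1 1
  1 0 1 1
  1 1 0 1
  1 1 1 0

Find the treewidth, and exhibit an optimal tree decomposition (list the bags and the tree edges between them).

With just one bag of size 4, the width is 4 − 1 = 3, so tw(G) ≤ 3. Conversely, {1, 2, 3, 4} is a clique of size 4, and the vertices of any clique must share a bag in every tree decomposition; so some bag has ≥ 4 vertices and tw(G) ≥ 3. Hence tw(G) = 3 exactly.

Treewidth 3.
One such decomposition:
Bags: B1 = {1, 2, 3, 4}
Tree: (single bag)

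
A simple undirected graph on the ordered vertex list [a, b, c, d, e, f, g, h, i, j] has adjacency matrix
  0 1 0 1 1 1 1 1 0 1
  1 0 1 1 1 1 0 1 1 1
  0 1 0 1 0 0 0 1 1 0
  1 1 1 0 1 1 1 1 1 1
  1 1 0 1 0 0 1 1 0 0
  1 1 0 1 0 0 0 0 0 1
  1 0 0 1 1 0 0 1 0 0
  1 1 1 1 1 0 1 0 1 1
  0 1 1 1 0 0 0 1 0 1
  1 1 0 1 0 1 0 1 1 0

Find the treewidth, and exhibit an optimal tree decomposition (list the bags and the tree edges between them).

Each bag holds 5 vertices, so the decomposition has width 4, which upper-bounds the treewidth. For the lower bound, the 5 vertices {a, d, e, g, h} are pairwise adjacent, and any tree decomposition puts a clique entirely inside one bag — forcing width ≥ 4. Hence tw(G) = 4 exactly.

Treewidth 4.
Bags: B1 = {b, d, h, i, j}  B2 = {a, b, d, h, j}  B3 = {a, b, d, e, h}  B4 = {b, c, d, h, i}  B5 = {a, b, d, f, j}  B6 = {a, d, e, g, h}
Tree: B1–B2, B2–B3, B1–B4, B2–B5, B3–B6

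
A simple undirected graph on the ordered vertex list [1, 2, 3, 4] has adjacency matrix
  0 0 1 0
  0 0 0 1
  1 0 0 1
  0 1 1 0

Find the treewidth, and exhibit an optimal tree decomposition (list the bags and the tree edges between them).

Treewidth 1.
One such decomposition:
Bags: B1 = {1, 3}  B2 = {3, 4}  B3 = {2, 4}
Tree: B1–B2, B2–B3

The largest bag has 2 vertices, giving width 1; this decomposition certifies tw(G) ≤ 1. Any graph with an edge has treewidth ≥ 1, and G has the edge 1–3. The upper and lower bounds meet at 1, so that is the treewidth.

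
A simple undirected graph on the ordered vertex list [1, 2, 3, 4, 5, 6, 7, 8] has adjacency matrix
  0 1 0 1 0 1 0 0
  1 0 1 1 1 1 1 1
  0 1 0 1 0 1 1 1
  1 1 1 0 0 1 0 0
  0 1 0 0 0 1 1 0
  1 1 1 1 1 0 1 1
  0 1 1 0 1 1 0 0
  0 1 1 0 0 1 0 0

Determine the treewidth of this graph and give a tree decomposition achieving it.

Treewidth 3.
One optimal decomposition is:
Bags: B1 = {2, 3, 4, 6}  B2 = {2, 3, 6, 7}  B3 = {1, 2, 4, 6}  B4 = {2, 3, 6, 8}  B5 = {2, 5, 6, 7}
Tree: B1–B2, B1–B3, B1–B4, B2–B5

The largest bag has 4 vertices, giving width 3; this decomposition certifies tw(G) ≤ 3. For the lower bound, the 4 vertices {1, 2, 4, 6} are pairwise adjacent, and any tree decomposition puts a clique entirely inside one bag — forcing width ≥ 3. Hence tw(G) = 3 exactly.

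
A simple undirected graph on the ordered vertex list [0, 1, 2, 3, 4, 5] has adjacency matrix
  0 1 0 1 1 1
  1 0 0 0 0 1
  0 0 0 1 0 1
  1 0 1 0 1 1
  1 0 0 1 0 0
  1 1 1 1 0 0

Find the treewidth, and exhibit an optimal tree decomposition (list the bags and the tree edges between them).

Treewidth 2.
One such decomposition:
Bags: B1 = {0, 3, 5}  B2 = {2, 3, 5}  B3 = {0, 3, 4}  B4 = {0, 1, 5}
Tree: B1–B2, B1–B3, B1–B4

The largest bag has 3 vertices, giving width 2; this decomposition certifies tw(G) ≤ 2. On the other hand G contains the 3-clique {0, 1, 5}. A clique must lie in a single bag of any decomposition, so no decomposition can have width below 2. Hence tw(G) = 2 exactly.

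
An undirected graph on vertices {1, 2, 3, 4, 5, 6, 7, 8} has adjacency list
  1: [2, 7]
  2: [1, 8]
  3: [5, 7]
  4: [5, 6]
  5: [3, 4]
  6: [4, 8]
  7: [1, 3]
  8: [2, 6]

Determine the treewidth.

A width-2 tree decomposition is:
Bags: B1 = {4, 5, 6}  B2 = {5, 6, 8}  B3 = {2, 5, 8}  B4 = {1, 2, 5}  B5 = {1, 5, 7}  B6 = {3, 5, 7}
Tree: B1–B2, B2–B3, B3–B4, B4–B5, B5–B6
Each bag holds 3 vertices, so the decomposition has width 2, which upper-bounds the treewidth. For the lower bound, G contains the cycle 5–4–6–8–2–1–7–3–5, so G is not a forest; only forests have treewidth ≤ 1, hence tw(G) ≥ 2. Hence tw(G) = 2 exactly.

2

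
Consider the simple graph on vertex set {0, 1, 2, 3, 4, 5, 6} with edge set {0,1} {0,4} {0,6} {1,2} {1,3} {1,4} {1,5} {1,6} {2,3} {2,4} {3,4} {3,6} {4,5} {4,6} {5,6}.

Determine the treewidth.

A width-3 tree decomposition is:
Bags: B1 = {1, 4, 5, 6}  B2 = {0, 1, 4, 6}  B3 = {1, 3, 4, 6}  B4 = {1, 2, 3, 4}
Tree: B1–B2, B2–B3, B3–B4
The largest bag has 4 vertices, giving width 3; this decomposition certifies tw(G) ≤ 3. On the other hand G contains the 4-clique {1, 2, 3, 4}. A clique must lie in a single bag of any decomposition, so no decomposition can have width below 3. The upper and lower bounds meet at 3, so that is the treewidth.

3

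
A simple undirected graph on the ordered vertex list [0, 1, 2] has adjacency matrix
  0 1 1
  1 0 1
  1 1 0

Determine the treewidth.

2

A width-2 tree decomposition is:
Bags: B1 = {0, 1, 2}
Tree: (single bag)
With just one bag of size 3, the width is 3 − 1 = 2, so tw(G) ≤ 2. Conversely, {0, 1, 2} is a clique of size 3, and the vertices of any clique must share a bag in every tree decomposition; so some bag has ≥ 3 vertices and tw(G) ≥ 2. Combining the bounds, tw(G) = 2.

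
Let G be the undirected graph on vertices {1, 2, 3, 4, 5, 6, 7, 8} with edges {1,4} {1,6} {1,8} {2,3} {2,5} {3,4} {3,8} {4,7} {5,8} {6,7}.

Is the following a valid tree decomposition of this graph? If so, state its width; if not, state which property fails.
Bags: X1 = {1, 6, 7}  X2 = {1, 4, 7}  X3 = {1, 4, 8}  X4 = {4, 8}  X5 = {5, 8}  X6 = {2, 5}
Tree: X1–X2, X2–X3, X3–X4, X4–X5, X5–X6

No — vertex 3 appears in no bag.

A tree decomposition must satisfy three properties: every vertex lies in some bag; for every edge, both endpoints lie together in some bag; and for every vertex, the bags containing it form a connected subtree. Here vertex 3 appears in no bag, so the decomposition is invalid.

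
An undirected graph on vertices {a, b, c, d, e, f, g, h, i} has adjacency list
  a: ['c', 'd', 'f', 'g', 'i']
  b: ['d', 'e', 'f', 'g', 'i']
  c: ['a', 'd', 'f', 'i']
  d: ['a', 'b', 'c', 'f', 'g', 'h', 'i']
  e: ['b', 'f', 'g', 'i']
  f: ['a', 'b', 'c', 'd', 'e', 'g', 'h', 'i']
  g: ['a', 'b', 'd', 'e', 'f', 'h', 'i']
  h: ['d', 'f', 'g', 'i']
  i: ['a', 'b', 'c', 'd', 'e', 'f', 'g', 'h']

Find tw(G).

A width-4 tree decomposition is:
Bags: B1 = {a, d, f, g, i}  B2 = {b, d, f, g, i}  B3 = {a, c, d, f, i}  B4 = {d, f, g, h, i}  B5 = {b, e, f, g, i}
Tree: B1–B2, B1–B3, B2–B4, B2–B5
Each bag holds 5 vertices, so the decomposition has width 4, which upper-bounds the treewidth. Conversely, {d, f, g, h, i} is a clique of size 5, and the vertices of any clique must share a bag in every tree decomposition; so some bag has ≥ 5 vertices and tw(G) ≥ 4. Combining the bounds, tw(G) = 4.

4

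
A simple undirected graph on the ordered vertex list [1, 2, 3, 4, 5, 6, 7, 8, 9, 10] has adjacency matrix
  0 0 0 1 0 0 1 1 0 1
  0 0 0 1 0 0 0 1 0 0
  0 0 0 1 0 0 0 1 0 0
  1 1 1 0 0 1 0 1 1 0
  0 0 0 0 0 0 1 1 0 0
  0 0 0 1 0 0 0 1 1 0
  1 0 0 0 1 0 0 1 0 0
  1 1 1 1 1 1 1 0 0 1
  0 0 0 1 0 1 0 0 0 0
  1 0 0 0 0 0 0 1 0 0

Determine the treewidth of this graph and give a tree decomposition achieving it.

The largest bag has 3 vertices, giving width 2; this decomposition certifies tw(G) ≤ 2. On the other hand G contains the 3-clique {1, 8, 10}. A clique must lie in a single bag of any decomposition, so no decomposition can have width below 2. Therefore the treewidth is 2.

Treewidth 2.
One optimal decomposition is:
Bags: B1 = {4, 6, 8}  B2 = {3, 4, 8}  B3 = {2, 4, 8}  B4 = {4, 6, 9}  B5 = {1, 4, 8}  B6 = {1, 8, 10}  B7 = {1, 7, 8}  B8 = {5, 7, 8}
Tree: B1–B2, B1–B3, B1–B4, B3–B5, B5–B6, B6–B7, B7–B8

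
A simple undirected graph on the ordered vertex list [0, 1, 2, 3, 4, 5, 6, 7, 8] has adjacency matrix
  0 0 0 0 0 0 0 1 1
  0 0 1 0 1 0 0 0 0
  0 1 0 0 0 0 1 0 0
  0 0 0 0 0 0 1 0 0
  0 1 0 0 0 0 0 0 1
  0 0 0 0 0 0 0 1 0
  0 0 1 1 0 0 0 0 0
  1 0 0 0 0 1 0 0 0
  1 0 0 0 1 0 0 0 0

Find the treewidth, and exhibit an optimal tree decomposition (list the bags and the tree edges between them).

Treewidth 1.
Bags: B1 = {3, 6}  B2 = {2, 6}  B3 = {1, 2}  B4 = {1, 4}  B5 = {4, 8}  B6 = {0, 8}  B7 = {0, 7}  B8 = {5, 7}
Tree: B1–B2, B2–B3, B3–B4, B4–B5, B5–B6, B6–B7, B7–B8

The largest bag has 2 vertices, giving width 1; this decomposition certifies tw(G) ≤ 1. Since G has at least one edge (e.g. 3–6), it is not an edgeless graph, so tw(G) ≥ 1. Hence tw(G) = 1 exactly.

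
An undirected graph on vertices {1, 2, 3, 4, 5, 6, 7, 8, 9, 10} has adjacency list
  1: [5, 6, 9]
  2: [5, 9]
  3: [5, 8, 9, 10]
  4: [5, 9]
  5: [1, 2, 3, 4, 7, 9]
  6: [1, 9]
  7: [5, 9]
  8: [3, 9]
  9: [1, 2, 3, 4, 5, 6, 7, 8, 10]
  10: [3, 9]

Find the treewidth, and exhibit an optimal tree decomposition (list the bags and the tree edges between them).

Every bag has size at most 3, so the width is 3 − 1 = 2 and tw(G) ≤ 2. For the lower bound, the 3 vertices {3, 8, 9} are pairwise adjacent, and any tree decomposition puts a clique entirely inside one bag — forcing width ≥ 2. The upper and lower bounds meet at 2, so that is the treewidth.

Treewidth 2.
One optimal decomposition is:
Bags: B1 = {1, 5, 9}  B2 = {4, 5, 9}  B3 = {3, 5, 9}  B4 = {1, 6, 9}  B5 = {3, 9, 10}  B6 = {5, 7, 9}  B7 = {2, 5, 9}  B8 = {3, 8, 9}
Tree: B1–B2, B2–B3, B1–B4, B3–B5, B2–B6, B2–B7, B3–B8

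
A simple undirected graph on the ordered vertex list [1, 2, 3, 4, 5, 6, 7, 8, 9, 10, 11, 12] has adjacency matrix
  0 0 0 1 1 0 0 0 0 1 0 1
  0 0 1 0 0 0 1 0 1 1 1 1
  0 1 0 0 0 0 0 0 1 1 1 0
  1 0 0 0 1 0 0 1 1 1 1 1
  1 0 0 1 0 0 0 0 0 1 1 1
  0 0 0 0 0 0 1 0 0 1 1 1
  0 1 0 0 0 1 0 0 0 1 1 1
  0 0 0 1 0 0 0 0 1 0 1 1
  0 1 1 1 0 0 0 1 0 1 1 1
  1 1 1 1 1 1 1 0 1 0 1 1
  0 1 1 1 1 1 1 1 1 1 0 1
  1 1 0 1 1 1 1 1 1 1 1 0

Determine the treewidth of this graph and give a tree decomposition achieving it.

The largest bag has 5 vertices, giving width 4; this decomposition certifies tw(G) ≤ 4. For the lower bound, the 5 vertices {4, 8, 9, 11, 12} are pairwise adjacent, and any tree decomposition puts a clique entirely inside one bag — forcing width ≥ 4. Combining the bounds, tw(G) = 4.

Treewidth 4.
Bags: B1 = {2, 9, 10, 11, 12}  B2 = {4, 9, 10, 11, 12}  B3 = {4, 5, 10, 11, 12}  B4 = {1, 4, 5, 10, 12}  B5 = {2, 3, 9, 10, 11}  B6 = {2, 7, 10, 11, 12}  B7 = {4, 8, 9, 11, 12}  B8 = {6, 7, 10, 11, 12}
Tree: B1–B2, B2–B3, B3–B4, B1–B5, B1–B6, B2–B7, B6–B8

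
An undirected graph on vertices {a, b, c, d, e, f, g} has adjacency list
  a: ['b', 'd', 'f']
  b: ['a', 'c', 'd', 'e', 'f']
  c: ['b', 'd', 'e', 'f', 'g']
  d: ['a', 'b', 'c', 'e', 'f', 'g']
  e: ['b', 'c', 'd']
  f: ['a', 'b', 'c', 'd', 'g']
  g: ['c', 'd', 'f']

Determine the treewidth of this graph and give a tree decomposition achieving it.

Treewidth 3.
One optimal decomposition is:
Bags: B1 = {c, d, f, g}  B2 = {b, c, d, f}  B3 = {b, c, d, e}  B4 = {a, b, d, f}
Tree: B1–B2, B2–B3, B2–B4

The largest bag has 4 vertices, giving width 3; this decomposition certifies tw(G) ≤ 3. For the lower bound, the 4 vertices {b, c, d, e} are pairwise adjacent, and any tree decomposition puts a clique entirely inside one bag — forcing width ≥ 3. The upper and lower bounds meet at 3, so that is the treewidth.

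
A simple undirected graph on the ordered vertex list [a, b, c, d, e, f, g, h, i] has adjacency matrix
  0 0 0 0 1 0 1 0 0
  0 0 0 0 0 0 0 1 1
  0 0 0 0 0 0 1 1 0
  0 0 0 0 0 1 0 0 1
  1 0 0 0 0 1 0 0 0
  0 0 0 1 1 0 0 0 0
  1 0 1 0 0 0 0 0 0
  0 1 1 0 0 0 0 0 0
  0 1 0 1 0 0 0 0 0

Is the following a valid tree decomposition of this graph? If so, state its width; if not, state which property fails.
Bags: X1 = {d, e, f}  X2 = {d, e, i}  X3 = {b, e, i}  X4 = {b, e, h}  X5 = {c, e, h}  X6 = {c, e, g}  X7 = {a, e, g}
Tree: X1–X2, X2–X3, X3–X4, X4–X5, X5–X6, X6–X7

Checking the three conditions: (i) the bags cover all of {a, b, c, d, e, f, g, h, i}; (ii) for each edge, some bag contains both endpoints; (iii) the bags containing any fixed vertex form a subtree. All hold, so the decomposition is valid with width 3 − 1 = 2.

Yes; width 2.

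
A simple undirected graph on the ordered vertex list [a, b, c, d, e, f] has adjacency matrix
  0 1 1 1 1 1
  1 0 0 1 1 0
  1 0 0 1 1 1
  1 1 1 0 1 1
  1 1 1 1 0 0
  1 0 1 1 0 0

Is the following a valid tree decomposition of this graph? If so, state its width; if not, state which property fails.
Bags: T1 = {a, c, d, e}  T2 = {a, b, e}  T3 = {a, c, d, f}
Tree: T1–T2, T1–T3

A tree decomposition must satisfy three properties: every vertex lies in some bag; for every edge, both endpoints lie together in some bag; and for every vertex, the bags containing it form a connected subtree. Here edge (d,b) lies in no bag, so the decomposition is invalid.

No — edge (d,b) lies in no bag.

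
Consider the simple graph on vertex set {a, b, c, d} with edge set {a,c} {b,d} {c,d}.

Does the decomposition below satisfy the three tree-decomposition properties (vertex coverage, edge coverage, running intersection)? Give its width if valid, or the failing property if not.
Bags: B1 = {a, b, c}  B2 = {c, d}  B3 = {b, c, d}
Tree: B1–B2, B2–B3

No — bags containing vertex b are not connected in the tree.

A tree decomposition must satisfy three properties: every vertex lies in some bag; for every edge, both endpoints lie together in some bag; and for every vertex, the bags containing it form a connected subtree. Here bags containing vertex b are not connected in the tree, so the decomposition is invalid.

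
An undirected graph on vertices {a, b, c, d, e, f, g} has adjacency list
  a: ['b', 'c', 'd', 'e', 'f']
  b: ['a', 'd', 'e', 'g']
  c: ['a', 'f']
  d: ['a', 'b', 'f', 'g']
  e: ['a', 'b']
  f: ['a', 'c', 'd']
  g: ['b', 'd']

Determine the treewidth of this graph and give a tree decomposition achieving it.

Treewidth 2.
One such decomposition:
Bags: B1 = {a, b, d}  B2 = {a, d, f}  B3 = {b, d, g}  B4 = {a, b, e}  B5 = {a, c, f}
Tree: B1–B2, B1–B3, B1–B4, B2–B5

The largest bag has 3 vertices, giving width 2; this decomposition certifies tw(G) ≤ 2. Conversely, {b, d, g} is a clique of size 3, and the vertices of any clique must share a bag in every tree decomposition; so some bag has ≥ 3 vertices and tw(G) ≥ 2. Therefore the treewidth is 2.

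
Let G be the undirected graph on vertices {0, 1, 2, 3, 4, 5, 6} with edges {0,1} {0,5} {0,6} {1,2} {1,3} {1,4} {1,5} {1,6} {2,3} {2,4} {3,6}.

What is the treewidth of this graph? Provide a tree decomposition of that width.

Every bag has size at most 3, so the width is 3 − 1 = 2 and tw(G) ≤ 2. For the lower bound, the 3 vertices {0, 1, 5} are pairwise adjacent, and any tree decomposition puts a clique entirely inside one bag — forcing width ≥ 2. Hence tw(G) = 2 exactly.

Treewidth 2.
Bags: B1 = {0, 1, 6}  B2 = {0, 1, 5}  B3 = {1, 3, 6}  B4 = {1, 2, 3}  B5 = {1, 2, 4}
Tree: B1–B2, B1–B3, B3–B4, B4–B5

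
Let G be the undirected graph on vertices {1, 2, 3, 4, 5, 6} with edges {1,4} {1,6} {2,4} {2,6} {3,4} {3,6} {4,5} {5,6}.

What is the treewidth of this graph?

A width-2 tree decomposition is:
Bags: B1 = {4, 5, 6}  B2 = {2, 4, 6}  B3 = {3, 4, 6}  B4 = {1, 4, 6}
Tree: B1–B2, B2–B3, B3–B4
The largest bag has 3 vertices, giving width 2; this decomposition certifies tw(G) ≤ 2. For the lower bound, G contains the cycle 5–6–2–4–5, so G is not a forest; only forests have treewidth ≤ 1, hence tw(G) ≥ 2. Hence tw(G) = 2 exactly.

2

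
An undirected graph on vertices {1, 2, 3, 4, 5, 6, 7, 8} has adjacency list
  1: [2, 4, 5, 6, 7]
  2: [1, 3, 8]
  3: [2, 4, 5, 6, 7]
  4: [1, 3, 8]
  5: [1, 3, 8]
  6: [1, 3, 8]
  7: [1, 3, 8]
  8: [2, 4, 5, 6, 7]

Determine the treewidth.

3

A width-3 tree decomposition is:
Bags: B1 = {1, 3, 6, 8}  B2 = {1, 3, 7, 8}  B3 = {1, 2, 3, 8}  B4 = {1, 3, 4, 8}  B5 = {1, 3, 5, 8}
Tree: B1–B2, B2–B3, B3–B4, B4–B5
Each bag holds 4 vertices, so the decomposition has width 3, which upper-bounds the treewidth. For the lower bound: the 4 vertex sets {6,8}, {3,7}, {1}, {2} are disjoint, each induces a connected subgraph, and every pair is joined by at least one edge of G. Contracting each set to a single vertex therefore yields K_{4} as a minor, and since treewidth is minor-monotone, tw(G) ≥ tw(K_{4}) = 3. The upper and lower bounds meet at 3, so that is the treewidth.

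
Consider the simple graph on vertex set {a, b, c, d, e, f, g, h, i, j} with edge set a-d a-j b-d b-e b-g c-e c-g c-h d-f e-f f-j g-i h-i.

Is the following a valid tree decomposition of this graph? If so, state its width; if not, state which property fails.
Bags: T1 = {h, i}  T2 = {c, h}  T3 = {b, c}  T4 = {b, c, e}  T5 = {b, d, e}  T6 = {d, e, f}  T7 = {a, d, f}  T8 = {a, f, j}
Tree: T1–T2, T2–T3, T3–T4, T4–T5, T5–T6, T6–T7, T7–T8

No — vertex g appears in no bag.

A tree decomposition must satisfy three properties: every vertex lies in some bag; for every edge, both endpoints lie together in some bag; and for every vertex, the bags containing it form a connected subtree. Here vertex g appears in no bag, so the decomposition is invalid.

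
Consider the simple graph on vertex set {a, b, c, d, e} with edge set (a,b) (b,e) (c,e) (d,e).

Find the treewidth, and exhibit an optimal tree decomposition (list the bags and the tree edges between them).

Every bag has size at most 2, so the width is 2 − 1 = 1 and tw(G) ≤ 1. G has an edge, so its treewidth is at least 1. Combining the bounds, tw(G) = 1.

Treewidth 1.
Bags: B1 = {c, e}  B2 = {b, e}  B3 = {a, b}  B4 = {d, e}
Tree: B1–B2, B2–B3, B2–B4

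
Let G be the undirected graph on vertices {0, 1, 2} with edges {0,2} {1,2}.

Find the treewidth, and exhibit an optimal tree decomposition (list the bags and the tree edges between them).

Every bag has size at most 2, so the width is 2 − 1 = 1 and tw(G) ≤ 1. Since G has at least one edge (e.g. 2–1), it is not an edgeless graph, so tw(G) ≥ 1. Combining the bounds, tw(G) = 1.

Treewidth 1.
Bags: B1 = {1, 2}  B2 = {0, 2}
Tree: B1–B2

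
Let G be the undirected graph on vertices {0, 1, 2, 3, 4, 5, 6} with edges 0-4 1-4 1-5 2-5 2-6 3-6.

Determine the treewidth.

A width-1 tree decomposition is:
Bags: B1 = {0, 4}  B2 = {1, 4}  B3 = {1, 5}  B4 = {2, 5}  B5 = {2, 6}  B6 = {3, 6}
Tree: B1–B2, B2–B3, B3–B4, B4–B5, B5–B6
Each bag holds 2 vertices, so the decomposition has width 1, which upper-bounds the treewidth. Any graph with an edge has treewidth ≥ 1, and G has the edge 0–4. The upper and lower bounds meet at 1, so that is the treewidth.

1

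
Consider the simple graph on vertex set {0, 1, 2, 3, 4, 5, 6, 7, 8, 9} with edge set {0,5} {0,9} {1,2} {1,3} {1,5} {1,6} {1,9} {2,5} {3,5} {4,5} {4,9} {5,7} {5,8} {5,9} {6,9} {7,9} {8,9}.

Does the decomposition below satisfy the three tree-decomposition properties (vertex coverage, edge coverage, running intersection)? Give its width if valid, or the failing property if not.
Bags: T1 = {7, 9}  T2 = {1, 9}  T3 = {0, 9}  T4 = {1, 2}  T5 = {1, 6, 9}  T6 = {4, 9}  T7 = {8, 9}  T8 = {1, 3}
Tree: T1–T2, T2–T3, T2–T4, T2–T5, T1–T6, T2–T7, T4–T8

No — vertex 5 appears in no bag.

A tree decomposition must satisfy three properties: every vertex lies in some bag; for every edge, both endpoints lie together in some bag; and for every vertex, the bags containing it form a connected subtree. Here vertex 5 appears in no bag, so the decomposition is invalid.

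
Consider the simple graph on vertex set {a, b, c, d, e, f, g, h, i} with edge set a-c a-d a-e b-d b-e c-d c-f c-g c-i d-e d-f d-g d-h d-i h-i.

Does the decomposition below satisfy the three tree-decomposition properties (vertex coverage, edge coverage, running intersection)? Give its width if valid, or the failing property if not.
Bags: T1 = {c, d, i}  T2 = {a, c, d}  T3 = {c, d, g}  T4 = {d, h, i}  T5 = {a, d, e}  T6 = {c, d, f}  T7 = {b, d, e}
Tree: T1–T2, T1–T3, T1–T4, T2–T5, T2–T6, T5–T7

Yes; width 2.

Vertex coverage: the bags together contain {a, b, c, d, e, f, g, h, i}, the full vertex set. Edge coverage: each edge of G has both endpoints in at least one bag. Running intersection: for every vertex, the bags containing it form a connected subtree. All three properties hold, so this is a valid tree decomposition of width max|bag| − 1 = 2, and hence tw(G) ≤ 2.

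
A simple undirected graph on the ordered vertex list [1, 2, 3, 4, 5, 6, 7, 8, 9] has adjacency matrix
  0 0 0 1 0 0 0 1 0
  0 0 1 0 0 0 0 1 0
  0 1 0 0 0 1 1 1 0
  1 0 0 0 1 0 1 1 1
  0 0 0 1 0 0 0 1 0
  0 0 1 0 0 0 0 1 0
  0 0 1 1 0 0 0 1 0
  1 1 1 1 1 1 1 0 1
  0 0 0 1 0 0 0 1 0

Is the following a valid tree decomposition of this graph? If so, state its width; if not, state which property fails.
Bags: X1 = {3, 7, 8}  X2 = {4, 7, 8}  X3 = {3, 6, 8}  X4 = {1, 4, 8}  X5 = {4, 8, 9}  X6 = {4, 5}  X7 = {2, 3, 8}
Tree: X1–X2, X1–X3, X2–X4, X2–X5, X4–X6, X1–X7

No — edge (8,5) lies in no bag.

A tree decomposition must satisfy three properties: every vertex lies in some bag; for every edge, both endpoints lie together in some bag; and for every vertex, the bags containing it form a connected subtree. Here edge (8,5) lies in no bag, so the decomposition is invalid.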